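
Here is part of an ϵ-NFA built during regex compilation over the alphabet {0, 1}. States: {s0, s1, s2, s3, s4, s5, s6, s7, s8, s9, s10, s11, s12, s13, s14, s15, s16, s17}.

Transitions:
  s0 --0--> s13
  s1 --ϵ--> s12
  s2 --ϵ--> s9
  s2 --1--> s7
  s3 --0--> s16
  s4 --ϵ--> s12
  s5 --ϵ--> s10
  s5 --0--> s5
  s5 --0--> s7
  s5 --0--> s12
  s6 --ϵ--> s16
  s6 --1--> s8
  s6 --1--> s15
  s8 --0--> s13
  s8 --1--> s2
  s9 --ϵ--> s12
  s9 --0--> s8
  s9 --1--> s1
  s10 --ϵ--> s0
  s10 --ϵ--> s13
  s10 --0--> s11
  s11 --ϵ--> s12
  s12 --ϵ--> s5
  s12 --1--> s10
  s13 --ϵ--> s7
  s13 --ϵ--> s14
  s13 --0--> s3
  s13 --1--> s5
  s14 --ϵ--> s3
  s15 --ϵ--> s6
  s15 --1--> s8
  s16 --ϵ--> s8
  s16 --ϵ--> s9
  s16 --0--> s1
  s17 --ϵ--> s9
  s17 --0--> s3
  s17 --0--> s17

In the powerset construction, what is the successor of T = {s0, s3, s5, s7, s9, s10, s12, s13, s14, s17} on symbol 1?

{s0, s1, s3, s5, s7, s10, s12, s13, s14}

s9 on 1 → {s1}.
s12 on 1 → {s10}.
s13 on 1 → {s5}.
No 1-transition from s0, s3, s5, s7, s10, s14, s17.
Union after reading 1: {s1, s5, s10}.
Now take the ϵ-closure:
From s1 via ϵ: add s12.
From s10 via ϵ: add s0, s13.
From s13 via ϵ: add s7, s14.
From s14 via ϵ: add s3.
No new states can be added; the closed set is {s0, s1, s3, s5, s7, s10, s12, s13, s14}.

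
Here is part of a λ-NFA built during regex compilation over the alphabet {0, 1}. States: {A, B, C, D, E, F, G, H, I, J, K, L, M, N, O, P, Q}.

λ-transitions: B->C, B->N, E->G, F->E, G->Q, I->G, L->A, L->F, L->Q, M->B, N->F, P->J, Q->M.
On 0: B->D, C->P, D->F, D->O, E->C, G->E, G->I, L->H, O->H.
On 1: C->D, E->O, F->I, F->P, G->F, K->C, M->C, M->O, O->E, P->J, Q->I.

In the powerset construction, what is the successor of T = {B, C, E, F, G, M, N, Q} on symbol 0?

B on 0 → {D}.
C on 0 → {P}.
E on 0 → {C}.
G on 0 → {E, I}.
No 0-transition from F, M, N, Q.
Union after reading 0: {C, D, E, I, P}.
Now take the λ-closure:
From E via λ: add G.
From P via λ: add J.
From G via λ: add Q.
From Q via λ: add M.
From M via λ: add B.
From B via λ: add N.
From N via λ: add F.
No new states can be added; the closed set is {B, C, D, E, F, G, I, J, M, N, P, Q}.

{B, C, D, E, F, G, I, J, M, N, P, Q}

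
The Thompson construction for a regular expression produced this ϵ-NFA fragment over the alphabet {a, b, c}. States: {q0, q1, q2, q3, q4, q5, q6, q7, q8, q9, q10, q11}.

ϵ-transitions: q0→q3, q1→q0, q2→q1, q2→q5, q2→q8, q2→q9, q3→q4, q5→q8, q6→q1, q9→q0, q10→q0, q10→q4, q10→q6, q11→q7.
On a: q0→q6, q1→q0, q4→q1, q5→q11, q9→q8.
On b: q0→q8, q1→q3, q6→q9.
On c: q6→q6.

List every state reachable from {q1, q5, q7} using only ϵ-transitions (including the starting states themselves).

{q0, q1, q3, q4, q5, q7, q8}

Start with {q1, q5, q7}.
From q1 via ϵ: add q0.
From q5 via ϵ: add q8.
From q0 via ϵ: add q3.
From q3 via ϵ: add q4.
No new states can be added; the closed set is {q0, q1, q3, q4, q5, q7, q8}.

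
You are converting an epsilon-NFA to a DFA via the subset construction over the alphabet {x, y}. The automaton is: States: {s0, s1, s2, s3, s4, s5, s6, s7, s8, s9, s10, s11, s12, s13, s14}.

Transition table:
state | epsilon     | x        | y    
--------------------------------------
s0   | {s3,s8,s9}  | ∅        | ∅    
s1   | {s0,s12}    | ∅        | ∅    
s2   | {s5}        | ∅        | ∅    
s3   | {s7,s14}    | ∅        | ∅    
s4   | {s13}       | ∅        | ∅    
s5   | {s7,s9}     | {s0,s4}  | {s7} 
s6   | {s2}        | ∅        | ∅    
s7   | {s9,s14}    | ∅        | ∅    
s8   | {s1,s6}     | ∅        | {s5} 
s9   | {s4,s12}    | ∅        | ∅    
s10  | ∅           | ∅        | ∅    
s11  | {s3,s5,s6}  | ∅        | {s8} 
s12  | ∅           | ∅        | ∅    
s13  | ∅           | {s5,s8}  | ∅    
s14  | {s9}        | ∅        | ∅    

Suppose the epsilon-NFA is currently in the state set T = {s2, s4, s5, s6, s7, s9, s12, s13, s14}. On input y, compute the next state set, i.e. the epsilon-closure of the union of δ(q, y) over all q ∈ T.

{s4, s7, s9, s12, s13, s14}

s5 on y → {s7}.
No y-transition from s2, s4, s6, s7, s9, s12, s13, s14.
Union after reading y: {s7}.
Now take the epsilon-closure:
From s7 via epsilon: add s9, s14.
From s9 via epsilon: add s4, s12.
From s4 via epsilon: add s13.
No new states can be added; the closed set is {s4, s7, s9, s12, s13, s14}.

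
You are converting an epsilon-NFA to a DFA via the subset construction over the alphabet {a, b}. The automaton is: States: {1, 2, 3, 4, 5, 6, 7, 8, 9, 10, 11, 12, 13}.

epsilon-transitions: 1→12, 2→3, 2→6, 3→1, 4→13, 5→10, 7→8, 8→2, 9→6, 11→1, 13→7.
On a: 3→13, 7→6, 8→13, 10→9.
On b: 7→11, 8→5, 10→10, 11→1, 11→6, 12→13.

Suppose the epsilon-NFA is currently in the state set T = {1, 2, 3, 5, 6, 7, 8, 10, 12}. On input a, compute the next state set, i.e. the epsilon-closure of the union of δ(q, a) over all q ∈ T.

3 on a → {13}.
7 on a → {6}.
8 on a → {13}.
10 on a → {9}.
No a-transition from 1, 2, 5, 6, 12.
Union after reading a: {6, 9, 13}.
Now take the epsilon-closure:
From 13 via epsilon: add 7.
From 7 via epsilon: add 8.
From 8 via epsilon: add 2.
From 2 via epsilon: add 3.
From 3 via epsilon: add 1.
From 1 via epsilon: add 12.
No new states can be added; the closed set is {1, 2, 3, 6, 7, 8, 9, 12, 13}.

{1, 2, 3, 6, 7, 8, 9, 12, 13}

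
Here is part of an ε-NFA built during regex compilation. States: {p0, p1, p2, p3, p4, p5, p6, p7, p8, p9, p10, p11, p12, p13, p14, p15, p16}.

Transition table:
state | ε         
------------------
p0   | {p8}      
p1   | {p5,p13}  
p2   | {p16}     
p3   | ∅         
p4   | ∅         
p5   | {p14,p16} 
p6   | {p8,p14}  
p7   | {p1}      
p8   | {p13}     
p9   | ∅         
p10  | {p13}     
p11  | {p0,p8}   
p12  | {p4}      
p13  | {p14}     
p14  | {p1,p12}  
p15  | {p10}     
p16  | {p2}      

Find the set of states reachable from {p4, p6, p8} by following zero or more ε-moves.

Start with {p4, p6, p8}.
From p6 via ε: add p14.
From p8 via ε: add p13.
From p14 via ε: add p1, p12.
From p1 via ε: add p5.
From p5 via ε: add p16.
From p16 via ε: add p2.
No new states can be added; the closed set is {p1, p2, p4, p5, p6, p8, p12, p13, p14, p16}.

{p1, p2, p4, p5, p6, p8, p12, p13, p14, p16}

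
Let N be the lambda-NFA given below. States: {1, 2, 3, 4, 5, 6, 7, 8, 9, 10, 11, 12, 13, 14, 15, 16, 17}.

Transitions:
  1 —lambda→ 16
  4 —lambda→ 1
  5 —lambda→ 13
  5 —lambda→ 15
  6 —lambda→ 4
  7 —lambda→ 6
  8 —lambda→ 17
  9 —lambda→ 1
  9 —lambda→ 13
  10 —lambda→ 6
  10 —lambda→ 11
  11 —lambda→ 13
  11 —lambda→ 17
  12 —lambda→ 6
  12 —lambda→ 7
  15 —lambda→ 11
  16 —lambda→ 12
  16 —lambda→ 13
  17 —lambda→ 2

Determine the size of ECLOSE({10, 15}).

Start with {10, 15}.
From 10 via lambda: add 6, 11.
From 6 via lambda: add 4.
From 11 via lambda: add 13, 17.
From 4 via lambda: add 1.
From 17 via lambda: add 2.
From 1 via lambda: add 16.
From 16 via lambda: add 12.
From 12 via lambda: add 7.
lambda-closure = {1, 2, 4, 6, 7, 10, 11, 12, 13, 15, 16, 17}, which has 12 states.

12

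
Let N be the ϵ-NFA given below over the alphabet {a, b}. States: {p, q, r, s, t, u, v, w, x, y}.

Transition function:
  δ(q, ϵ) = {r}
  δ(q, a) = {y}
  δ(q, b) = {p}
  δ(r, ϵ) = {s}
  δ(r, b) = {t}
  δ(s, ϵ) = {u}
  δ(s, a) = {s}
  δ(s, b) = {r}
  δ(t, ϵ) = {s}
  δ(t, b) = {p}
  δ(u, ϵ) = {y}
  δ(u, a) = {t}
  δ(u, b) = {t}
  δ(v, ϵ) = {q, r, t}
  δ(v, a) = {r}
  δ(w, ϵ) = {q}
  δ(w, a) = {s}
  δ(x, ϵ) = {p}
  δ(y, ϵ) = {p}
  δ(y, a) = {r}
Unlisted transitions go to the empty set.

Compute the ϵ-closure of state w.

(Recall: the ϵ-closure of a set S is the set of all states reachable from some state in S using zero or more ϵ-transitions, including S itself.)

{p, q, r, s, u, w, y}

Start with {w}.
From w via ϵ: add q.
From q via ϵ: add r.
From r via ϵ: add s.
From s via ϵ: add u.
From u via ϵ: add y.
From y via ϵ: add p.
No new states can be added; the closed set is {p, q, r, s, u, w, y}.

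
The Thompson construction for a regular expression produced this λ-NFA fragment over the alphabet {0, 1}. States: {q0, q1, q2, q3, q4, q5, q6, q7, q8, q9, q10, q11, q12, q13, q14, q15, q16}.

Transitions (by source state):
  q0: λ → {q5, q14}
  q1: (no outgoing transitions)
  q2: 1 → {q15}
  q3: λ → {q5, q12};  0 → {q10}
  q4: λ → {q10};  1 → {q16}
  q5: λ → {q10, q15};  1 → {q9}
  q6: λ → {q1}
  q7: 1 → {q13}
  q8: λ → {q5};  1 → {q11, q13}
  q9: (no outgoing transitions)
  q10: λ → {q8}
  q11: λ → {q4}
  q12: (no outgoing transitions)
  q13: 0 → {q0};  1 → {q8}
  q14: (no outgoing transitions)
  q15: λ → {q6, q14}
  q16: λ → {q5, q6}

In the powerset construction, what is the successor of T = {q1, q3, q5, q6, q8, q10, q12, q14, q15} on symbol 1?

{q1, q4, q5, q6, q8, q9, q10, q11, q13, q14, q15}

q5 on 1 → {q9}.
q8 on 1 → {q11, q13}.
No 1-transition from q1, q3, q6, q10, q12, q14, q15.
Union after reading 1: {q9, q11, q13}.
Now take the λ-closure:
From q11 via λ: add q4.
From q4 via λ: add q10.
From q10 via λ: add q8.
From q8 via λ: add q5.
From q5 via λ: add q15.
From q15 via λ: add q6, q14.
From q6 via λ: add q1.
No new states can be added; the closed set is {q1, q4, q5, q6, q8, q9, q10, q11, q13, q14, q15}.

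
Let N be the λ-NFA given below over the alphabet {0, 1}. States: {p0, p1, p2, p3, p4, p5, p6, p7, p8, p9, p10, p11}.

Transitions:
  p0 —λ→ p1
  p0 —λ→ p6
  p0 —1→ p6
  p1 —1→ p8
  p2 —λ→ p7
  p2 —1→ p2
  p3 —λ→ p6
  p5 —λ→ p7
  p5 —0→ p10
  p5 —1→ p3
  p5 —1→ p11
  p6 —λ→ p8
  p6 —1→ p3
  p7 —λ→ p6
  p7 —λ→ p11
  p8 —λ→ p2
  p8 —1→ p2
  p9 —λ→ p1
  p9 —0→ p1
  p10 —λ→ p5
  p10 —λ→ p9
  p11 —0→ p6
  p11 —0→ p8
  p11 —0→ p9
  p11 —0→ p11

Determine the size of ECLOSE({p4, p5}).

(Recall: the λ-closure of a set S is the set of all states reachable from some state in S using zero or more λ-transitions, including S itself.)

7

Start with {p4, p5}.
From p5 via λ: add p7.
From p7 via λ: add p6, p11.
From p6 via λ: add p8.
From p8 via λ: add p2.
λ-closure = {p2, p4, p5, p6, p7, p8, p11}, which has 7 states.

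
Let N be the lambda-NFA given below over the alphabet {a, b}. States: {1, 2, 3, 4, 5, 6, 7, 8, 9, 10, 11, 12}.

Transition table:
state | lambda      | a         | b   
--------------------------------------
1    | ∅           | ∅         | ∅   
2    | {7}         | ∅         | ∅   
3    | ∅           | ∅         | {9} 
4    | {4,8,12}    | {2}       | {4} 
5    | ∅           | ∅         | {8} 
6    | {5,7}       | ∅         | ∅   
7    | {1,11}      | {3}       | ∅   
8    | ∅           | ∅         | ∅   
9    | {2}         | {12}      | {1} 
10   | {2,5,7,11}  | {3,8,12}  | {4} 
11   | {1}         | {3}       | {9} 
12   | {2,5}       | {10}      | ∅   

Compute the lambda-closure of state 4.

{1, 2, 4, 5, 7, 8, 11, 12}

Start with {4}.
From 4 via lambda: add 8, 12.
From 12 via lambda: add 2, 5.
From 2 via lambda: add 7.
From 7 via lambda: add 1, 11.
No new states can be added; the closed set is {1, 2, 4, 5, 7, 8, 11, 12}.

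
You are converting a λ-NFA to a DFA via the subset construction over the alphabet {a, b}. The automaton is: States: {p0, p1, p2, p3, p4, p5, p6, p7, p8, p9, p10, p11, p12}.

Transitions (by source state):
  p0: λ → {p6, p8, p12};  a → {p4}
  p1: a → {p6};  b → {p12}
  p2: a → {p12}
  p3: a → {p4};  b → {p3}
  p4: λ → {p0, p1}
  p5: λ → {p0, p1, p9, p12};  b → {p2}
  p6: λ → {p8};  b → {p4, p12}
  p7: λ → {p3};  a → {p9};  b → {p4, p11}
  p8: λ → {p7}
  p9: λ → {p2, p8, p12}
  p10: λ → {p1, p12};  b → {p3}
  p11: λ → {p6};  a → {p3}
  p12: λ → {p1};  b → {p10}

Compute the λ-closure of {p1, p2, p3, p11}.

Start with {p1, p2, p3, p11}.
From p11 via λ: add p6.
From p6 via λ: add p8.
From p8 via λ: add p7.
No new states can be added; the closed set is {p1, p2, p3, p6, p7, p8, p11}.

{p1, p2, p3, p6, p7, p8, p11}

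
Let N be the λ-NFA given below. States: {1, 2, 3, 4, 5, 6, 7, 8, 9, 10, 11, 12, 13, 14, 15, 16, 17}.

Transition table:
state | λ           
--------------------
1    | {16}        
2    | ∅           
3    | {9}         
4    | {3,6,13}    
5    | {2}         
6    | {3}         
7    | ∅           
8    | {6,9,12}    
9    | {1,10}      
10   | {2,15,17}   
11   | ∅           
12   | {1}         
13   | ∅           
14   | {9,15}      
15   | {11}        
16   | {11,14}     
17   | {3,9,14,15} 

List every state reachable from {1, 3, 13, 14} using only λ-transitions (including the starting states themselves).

{1, 2, 3, 9, 10, 11, 13, 14, 15, 16, 17}

Start with {1, 3, 13, 14}.
From 1 via λ: add 16.
From 3 via λ: add 9.
From 14 via λ: add 15.
From 9 via λ: add 10.
From 15 via λ: add 11.
From 10 via λ: add 2, 17.
No new states can be added; the closed set is {1, 2, 3, 9, 10, 11, 13, 14, 15, 16, 17}.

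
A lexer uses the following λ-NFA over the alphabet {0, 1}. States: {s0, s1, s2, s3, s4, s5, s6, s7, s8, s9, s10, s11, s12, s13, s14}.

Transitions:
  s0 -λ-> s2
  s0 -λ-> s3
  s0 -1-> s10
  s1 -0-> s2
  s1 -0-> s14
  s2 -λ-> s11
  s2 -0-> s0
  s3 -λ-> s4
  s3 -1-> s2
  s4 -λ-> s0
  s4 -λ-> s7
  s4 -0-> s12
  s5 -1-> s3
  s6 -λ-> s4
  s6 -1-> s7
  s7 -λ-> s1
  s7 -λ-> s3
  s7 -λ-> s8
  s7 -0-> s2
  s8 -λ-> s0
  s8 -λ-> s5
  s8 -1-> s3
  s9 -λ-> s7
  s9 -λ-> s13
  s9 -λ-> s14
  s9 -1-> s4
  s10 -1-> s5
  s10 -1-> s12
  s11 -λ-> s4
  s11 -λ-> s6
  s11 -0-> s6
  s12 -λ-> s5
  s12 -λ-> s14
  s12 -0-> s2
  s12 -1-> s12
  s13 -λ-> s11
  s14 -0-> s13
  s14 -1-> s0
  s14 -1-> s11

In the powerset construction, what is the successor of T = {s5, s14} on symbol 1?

s5 on 1 → {s3}.
s14 on 1 → {s0, s11}.
Union after reading 1: {s0, s3, s11}.
Now take the λ-closure:
From s0 via λ: add s2.
From s3 via λ: add s4.
From s11 via λ: add s6.
From s4 via λ: add s7.
From s7 via λ: add s1, s8.
From s8 via λ: add s5.
No new states can be added; the closed set is {s0, s1, s2, s3, s4, s5, s6, s7, s8, s11}.

{s0, s1, s2, s3, s4, s5, s6, s7, s8, s11}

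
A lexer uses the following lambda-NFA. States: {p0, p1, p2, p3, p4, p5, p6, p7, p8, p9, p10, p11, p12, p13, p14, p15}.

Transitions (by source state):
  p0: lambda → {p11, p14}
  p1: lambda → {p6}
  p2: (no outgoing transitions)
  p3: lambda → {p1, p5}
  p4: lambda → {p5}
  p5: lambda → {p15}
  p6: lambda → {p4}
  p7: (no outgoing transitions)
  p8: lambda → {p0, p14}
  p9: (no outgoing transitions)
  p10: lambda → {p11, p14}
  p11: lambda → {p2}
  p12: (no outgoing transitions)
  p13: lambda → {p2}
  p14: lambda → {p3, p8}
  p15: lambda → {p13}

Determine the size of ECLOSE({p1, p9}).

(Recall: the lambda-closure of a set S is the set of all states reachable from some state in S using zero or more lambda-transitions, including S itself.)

8

Start with {p1, p9}.
From p1 via lambda: add p6.
From p6 via lambda: add p4.
From p4 via lambda: add p5.
From p5 via lambda: add p15.
From p15 via lambda: add p13.
From p13 via lambda: add p2.
lambda-closure = {p1, p2, p4, p5, p6, p9, p13, p15}, which has 8 states.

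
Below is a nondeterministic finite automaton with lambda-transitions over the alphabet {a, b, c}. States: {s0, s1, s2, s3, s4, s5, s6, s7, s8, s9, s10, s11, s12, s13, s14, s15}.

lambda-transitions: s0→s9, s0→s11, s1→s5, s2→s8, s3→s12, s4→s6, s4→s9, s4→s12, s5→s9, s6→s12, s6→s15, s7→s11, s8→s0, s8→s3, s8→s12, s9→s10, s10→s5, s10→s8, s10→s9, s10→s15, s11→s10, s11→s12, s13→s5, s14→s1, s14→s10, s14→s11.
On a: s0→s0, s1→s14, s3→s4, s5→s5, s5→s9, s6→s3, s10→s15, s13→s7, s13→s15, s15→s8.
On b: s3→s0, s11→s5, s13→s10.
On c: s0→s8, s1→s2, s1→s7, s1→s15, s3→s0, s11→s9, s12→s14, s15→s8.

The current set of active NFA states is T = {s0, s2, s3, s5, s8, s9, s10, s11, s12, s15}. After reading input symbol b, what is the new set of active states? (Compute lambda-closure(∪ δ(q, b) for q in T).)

{s0, s3, s5, s8, s9, s10, s11, s12, s15}

s3 on b → {s0}.
s11 on b → {s5}.
No b-transition from s0, s2, s5, s8, s9, s10, s12, s15.
Union after reading b: {s0, s5}.
Now take the lambda-closure:
From s0 via lambda: add s9, s11.
From s9 via lambda: add s10.
From s11 via lambda: add s12.
From s10 via lambda: add s8, s15.
From s8 via lambda: add s3.
No new states can be added; the closed set is {s0, s3, s5, s8, s9, s10, s11, s12, s15}.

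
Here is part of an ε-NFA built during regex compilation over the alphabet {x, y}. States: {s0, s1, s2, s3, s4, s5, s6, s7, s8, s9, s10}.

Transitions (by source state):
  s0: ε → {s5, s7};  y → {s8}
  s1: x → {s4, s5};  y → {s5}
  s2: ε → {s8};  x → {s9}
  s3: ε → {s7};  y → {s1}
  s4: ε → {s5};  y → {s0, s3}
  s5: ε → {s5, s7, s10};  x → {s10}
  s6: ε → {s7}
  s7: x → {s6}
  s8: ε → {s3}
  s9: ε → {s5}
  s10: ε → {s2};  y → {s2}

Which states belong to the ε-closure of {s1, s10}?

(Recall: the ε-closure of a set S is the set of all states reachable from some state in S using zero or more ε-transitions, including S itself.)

Start with {s1, s10}.
From s10 via ε: add s2.
From s2 via ε: add s8.
From s8 via ε: add s3.
From s3 via ε: add s7.
No new states can be added; the closed set is {s1, s2, s3, s7, s8, s10}.

{s1, s2, s3, s7, s8, s10}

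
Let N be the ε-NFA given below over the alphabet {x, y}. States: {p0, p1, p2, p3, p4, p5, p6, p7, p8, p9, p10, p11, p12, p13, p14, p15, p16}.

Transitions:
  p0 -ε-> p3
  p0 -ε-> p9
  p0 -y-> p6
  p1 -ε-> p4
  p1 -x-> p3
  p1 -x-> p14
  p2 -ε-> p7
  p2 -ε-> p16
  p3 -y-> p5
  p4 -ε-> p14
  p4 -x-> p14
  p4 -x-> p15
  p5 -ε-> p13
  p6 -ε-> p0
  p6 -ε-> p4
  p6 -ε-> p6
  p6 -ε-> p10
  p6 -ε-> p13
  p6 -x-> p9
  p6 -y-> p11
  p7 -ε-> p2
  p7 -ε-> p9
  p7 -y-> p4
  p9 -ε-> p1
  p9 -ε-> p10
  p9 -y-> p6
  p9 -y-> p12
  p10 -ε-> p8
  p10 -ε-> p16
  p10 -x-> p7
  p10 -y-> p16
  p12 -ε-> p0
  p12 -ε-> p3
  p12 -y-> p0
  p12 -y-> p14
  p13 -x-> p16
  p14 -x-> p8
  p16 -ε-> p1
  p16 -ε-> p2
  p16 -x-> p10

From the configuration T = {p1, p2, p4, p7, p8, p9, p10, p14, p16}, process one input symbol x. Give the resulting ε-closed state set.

{p1, p2, p3, p4, p7, p8, p9, p10, p14, p15, p16}

p1 on x → {p3, p14}.
p4 on x → {p14, p15}.
p10 on x → {p7}.
p14 on x → {p8}.
p16 on x → {p10}.
No x-transition from p2, p7, p8, p9.
Union after reading x: {p3, p7, p8, p10, p14, p15}.
Now take the ε-closure:
From p7 via ε: add p2, p9.
From p10 via ε: add p16.
From p9 via ε: add p1.
From p1 via ε: add p4.
No new states can be added; the closed set is {p1, p2, p3, p4, p7, p8, p9, p10, p14, p15, p16}.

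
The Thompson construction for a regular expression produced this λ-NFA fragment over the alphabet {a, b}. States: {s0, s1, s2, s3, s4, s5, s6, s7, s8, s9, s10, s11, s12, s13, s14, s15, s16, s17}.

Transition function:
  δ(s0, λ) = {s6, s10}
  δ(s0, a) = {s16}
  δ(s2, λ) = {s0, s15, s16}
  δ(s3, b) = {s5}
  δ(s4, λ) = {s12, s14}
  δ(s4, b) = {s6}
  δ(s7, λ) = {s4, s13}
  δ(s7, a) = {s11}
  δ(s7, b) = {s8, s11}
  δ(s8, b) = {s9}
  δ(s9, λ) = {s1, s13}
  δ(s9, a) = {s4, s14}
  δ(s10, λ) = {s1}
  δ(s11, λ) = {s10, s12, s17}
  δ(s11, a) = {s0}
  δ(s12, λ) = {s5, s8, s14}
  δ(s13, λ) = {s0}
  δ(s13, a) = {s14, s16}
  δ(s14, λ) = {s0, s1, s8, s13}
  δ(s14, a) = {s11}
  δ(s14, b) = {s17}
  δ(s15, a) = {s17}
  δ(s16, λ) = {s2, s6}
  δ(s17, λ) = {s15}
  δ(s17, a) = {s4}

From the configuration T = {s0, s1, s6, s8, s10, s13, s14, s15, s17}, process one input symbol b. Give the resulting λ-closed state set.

{s0, s1, s6, s9, s10, s13, s15, s17}

s8 on b → {s9}.
s14 on b → {s17}.
No b-transition from s0, s1, s6, s10, s13, s15, s17.
Union after reading b: {s9, s17}.
Now take the λ-closure:
From s9 via λ: add s1, s13.
From s17 via λ: add s15.
From s13 via λ: add s0.
From s0 via λ: add s6, s10.
No new states can be added; the closed set is {s0, s1, s6, s9, s10, s13, s15, s17}.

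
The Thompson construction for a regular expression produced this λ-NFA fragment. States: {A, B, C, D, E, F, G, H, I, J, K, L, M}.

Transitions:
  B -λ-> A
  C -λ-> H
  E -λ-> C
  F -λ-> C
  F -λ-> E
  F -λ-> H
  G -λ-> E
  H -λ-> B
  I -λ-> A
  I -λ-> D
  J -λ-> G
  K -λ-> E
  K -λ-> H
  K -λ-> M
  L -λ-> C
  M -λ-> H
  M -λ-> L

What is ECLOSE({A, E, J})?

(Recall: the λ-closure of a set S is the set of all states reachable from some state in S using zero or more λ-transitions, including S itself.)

Start with {A, E, J}.
From E via λ: add C.
From J via λ: add G.
From C via λ: add H.
From H via λ: add B.
No new states can be added; the closed set is {A, B, C, E, G, H, J}.

{A, B, C, E, G, H, J}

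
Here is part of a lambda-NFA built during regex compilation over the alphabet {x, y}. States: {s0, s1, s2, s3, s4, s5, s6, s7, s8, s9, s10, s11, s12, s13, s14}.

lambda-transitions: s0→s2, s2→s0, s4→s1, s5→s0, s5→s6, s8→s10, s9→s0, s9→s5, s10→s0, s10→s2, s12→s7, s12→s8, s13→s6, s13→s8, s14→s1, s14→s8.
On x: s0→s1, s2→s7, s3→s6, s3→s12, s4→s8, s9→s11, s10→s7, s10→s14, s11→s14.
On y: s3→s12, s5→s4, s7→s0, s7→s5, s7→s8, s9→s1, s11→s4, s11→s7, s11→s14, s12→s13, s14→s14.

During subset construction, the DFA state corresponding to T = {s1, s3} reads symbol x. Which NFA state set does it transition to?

s3 on x → {s6, s12}.
No x-transition from s1.
Union after reading x: {s6, s12}.
Now take the lambda-closure:
From s12 via lambda: add s7, s8.
From s8 via lambda: add s10.
From s10 via lambda: add s0, s2.
No new states can be added; the closed set is {s0, s2, s6, s7, s8, s10, s12}.

{s0, s2, s6, s7, s8, s10, s12}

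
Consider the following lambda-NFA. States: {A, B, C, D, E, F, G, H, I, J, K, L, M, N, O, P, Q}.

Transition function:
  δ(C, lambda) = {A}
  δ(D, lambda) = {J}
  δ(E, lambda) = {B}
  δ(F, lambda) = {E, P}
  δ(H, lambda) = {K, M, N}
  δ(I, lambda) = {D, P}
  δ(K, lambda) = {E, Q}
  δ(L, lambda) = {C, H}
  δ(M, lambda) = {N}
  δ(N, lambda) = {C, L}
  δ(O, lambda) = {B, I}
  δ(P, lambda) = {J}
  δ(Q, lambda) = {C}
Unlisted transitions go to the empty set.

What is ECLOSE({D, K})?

Start with {D, K}.
From D via lambda: add J.
From K via lambda: add E, Q.
From E via lambda: add B.
From Q via lambda: add C.
From C via lambda: add A.
No new states can be added; the closed set is {A, B, C, D, E, J, K, Q}.

{A, B, C, D, E, J, K, Q}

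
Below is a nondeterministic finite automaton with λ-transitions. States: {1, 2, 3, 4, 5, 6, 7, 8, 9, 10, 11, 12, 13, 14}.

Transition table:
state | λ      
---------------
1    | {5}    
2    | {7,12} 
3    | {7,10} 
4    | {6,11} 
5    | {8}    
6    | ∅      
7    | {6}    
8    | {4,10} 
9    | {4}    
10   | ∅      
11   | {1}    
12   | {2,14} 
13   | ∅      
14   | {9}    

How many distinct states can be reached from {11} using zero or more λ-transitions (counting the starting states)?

Start with {11}.
From 11 via λ: add 1.
From 1 via λ: add 5.
From 5 via λ: add 8.
From 8 via λ: add 4, 10.
From 4 via λ: add 6.
λ-closure = {1, 4, 5, 6, 8, 10, 11}, which has 7 states.

7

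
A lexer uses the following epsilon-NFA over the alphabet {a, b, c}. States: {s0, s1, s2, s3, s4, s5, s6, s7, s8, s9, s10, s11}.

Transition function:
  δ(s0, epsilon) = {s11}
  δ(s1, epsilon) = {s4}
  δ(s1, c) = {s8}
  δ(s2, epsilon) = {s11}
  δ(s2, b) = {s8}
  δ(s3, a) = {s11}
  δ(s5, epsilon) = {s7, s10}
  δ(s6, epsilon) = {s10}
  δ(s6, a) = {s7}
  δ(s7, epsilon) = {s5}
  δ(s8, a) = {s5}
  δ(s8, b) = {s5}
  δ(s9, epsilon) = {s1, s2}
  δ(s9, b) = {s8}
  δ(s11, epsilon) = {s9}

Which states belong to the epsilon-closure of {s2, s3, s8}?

{s1, s2, s3, s4, s8, s9, s11}

Start with {s2, s3, s8}.
From s2 via epsilon: add s11.
From s11 via epsilon: add s9.
From s9 via epsilon: add s1.
From s1 via epsilon: add s4.
No new states can be added; the closed set is {s1, s2, s3, s4, s8, s9, s11}.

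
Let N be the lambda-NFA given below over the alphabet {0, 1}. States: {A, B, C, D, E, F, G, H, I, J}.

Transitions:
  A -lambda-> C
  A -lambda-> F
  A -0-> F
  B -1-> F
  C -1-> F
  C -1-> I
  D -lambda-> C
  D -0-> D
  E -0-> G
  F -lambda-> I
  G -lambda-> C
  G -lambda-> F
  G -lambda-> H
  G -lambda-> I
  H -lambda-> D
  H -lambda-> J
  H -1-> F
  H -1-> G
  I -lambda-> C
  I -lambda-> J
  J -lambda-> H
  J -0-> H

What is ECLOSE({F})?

{C, D, F, H, I, J}

Start with {F}.
From F via lambda: add I.
From I via lambda: add C, J.
From J via lambda: add H.
From H via lambda: add D.
No new states can be added; the closed set is {C, D, F, H, I, J}.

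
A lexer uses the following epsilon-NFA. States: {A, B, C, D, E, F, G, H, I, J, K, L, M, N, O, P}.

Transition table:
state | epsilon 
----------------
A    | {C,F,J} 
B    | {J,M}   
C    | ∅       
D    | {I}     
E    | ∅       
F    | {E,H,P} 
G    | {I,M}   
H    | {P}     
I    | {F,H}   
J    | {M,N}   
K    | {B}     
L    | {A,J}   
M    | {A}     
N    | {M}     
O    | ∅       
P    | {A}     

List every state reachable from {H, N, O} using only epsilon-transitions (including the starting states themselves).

{A, C, E, F, H, J, M, N, O, P}

Start with {H, N, O}.
From H via epsilon: add P.
From N via epsilon: add M.
From M via epsilon: add A.
From A via epsilon: add C, F, J.
From F via epsilon: add E.
No new states can be added; the closed set is {A, C, E, F, H, J, M, N, O, P}.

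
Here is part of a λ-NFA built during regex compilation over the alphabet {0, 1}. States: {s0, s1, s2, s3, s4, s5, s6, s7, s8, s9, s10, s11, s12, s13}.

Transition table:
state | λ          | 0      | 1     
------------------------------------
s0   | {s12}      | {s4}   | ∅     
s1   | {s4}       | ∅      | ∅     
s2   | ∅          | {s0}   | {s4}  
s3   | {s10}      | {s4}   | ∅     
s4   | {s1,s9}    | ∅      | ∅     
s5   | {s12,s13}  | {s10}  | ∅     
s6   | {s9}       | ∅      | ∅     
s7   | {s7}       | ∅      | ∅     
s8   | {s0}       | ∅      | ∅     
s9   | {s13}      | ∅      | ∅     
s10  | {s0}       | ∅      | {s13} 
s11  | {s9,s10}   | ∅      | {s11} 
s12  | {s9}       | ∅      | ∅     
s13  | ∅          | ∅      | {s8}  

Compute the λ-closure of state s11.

{s0, s9, s10, s11, s12, s13}

Start with {s11}.
From s11 via λ: add s9, s10.
From s9 via λ: add s13.
From s10 via λ: add s0.
From s0 via λ: add s12.
No new states can be added; the closed set is {s0, s9, s10, s11, s12, s13}.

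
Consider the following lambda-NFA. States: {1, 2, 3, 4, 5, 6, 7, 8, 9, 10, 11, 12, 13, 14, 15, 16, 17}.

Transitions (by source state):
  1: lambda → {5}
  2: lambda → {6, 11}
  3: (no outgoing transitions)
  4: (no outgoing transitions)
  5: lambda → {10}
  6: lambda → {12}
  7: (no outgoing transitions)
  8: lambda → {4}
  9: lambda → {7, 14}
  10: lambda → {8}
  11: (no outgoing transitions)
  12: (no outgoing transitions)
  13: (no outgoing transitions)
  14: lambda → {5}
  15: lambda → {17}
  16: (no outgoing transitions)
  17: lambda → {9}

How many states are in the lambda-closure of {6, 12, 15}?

11

Start with {6, 12, 15}.
From 15 via lambda: add 17.
From 17 via lambda: add 9.
From 9 via lambda: add 7, 14.
From 14 via lambda: add 5.
From 5 via lambda: add 10.
From 10 via lambda: add 8.
From 8 via lambda: add 4.
lambda-closure = {4, 5, 6, 7, 8, 9, 10, 12, 14, 15, 17}, which has 11 states.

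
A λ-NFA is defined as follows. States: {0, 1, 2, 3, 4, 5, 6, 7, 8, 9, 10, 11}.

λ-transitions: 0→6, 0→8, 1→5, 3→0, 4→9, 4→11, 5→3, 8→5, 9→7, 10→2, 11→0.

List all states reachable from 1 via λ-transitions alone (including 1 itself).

Start with {1}.
From 1 via λ: add 5.
From 5 via λ: add 3.
From 3 via λ: add 0.
From 0 via λ: add 6, 8.
No new states can be added; the closed set is {0, 1, 3, 5, 6, 8}.

{0, 1, 3, 5, 6, 8}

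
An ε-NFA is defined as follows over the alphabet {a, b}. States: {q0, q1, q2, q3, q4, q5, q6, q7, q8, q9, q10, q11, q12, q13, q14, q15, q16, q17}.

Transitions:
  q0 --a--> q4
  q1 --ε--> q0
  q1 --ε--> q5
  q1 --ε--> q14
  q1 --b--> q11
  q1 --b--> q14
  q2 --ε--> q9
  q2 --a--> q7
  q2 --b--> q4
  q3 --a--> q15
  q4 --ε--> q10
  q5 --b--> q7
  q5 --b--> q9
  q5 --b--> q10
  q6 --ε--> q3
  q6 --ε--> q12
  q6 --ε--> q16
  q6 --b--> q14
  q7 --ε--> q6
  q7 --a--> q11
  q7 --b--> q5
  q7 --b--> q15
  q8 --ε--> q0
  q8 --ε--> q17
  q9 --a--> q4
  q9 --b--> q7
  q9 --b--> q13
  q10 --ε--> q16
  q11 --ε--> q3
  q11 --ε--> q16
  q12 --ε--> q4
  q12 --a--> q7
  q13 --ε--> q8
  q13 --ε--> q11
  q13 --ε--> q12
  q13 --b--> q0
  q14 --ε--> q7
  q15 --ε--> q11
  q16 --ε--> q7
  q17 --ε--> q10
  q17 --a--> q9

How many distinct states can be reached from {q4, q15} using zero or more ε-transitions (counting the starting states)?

9

Start with {q4, q15}.
From q4 via ε: add q10.
From q15 via ε: add q11.
From q10 via ε: add q16.
From q11 via ε: add q3.
From q16 via ε: add q7.
From q7 via ε: add q6.
From q6 via ε: add q12.
ε-closure = {q3, q4, q6, q7, q10, q11, q12, q15, q16}, which has 9 states.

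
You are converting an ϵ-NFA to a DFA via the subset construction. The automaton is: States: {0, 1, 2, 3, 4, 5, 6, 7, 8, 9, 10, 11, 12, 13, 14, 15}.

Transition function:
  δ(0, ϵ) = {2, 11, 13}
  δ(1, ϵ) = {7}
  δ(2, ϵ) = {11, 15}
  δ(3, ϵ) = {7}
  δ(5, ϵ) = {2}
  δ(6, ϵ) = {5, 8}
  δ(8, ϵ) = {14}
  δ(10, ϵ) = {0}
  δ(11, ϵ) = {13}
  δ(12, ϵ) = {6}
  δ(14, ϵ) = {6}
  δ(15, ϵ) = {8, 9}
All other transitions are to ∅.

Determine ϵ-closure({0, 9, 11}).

{0, 2, 5, 6, 8, 9, 11, 13, 14, 15}

Start with {0, 9, 11}.
From 0 via ϵ: add 2, 13.
From 2 via ϵ: add 15.
From 15 via ϵ: add 8.
From 8 via ϵ: add 14.
From 14 via ϵ: add 6.
From 6 via ϵ: add 5.
No new states can be added; the closed set is {0, 2, 5, 6, 8, 9, 11, 13, 14, 15}.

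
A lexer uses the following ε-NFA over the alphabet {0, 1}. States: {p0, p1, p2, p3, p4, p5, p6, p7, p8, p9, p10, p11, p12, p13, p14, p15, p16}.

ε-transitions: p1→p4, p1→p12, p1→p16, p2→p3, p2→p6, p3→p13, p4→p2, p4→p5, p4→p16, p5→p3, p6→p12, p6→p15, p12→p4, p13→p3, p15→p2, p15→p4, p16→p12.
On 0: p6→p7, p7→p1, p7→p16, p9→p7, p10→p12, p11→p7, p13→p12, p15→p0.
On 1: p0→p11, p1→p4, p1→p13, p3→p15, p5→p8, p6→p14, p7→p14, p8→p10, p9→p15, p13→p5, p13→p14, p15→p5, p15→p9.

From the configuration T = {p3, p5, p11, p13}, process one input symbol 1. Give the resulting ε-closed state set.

p3 on 1 → {p15}.
p5 on 1 → {p8}.
p13 on 1 → {p5, p14}.
No 1-transition from p11.
Union after reading 1: {p5, p8, p14, p15}.
Now take the ε-closure:
From p5 via ε: add p3.
From p15 via ε: add p2, p4.
From p2 via ε: add p6.
From p3 via ε: add p13.
From p4 via ε: add p16.
From p6 via ε: add p12.
No new states can be added; the closed set is {p2, p3, p4, p5, p6, p8, p12, p13, p14, p15, p16}.

{p2, p3, p4, p5, p6, p8, p12, p13, p14, p15, p16}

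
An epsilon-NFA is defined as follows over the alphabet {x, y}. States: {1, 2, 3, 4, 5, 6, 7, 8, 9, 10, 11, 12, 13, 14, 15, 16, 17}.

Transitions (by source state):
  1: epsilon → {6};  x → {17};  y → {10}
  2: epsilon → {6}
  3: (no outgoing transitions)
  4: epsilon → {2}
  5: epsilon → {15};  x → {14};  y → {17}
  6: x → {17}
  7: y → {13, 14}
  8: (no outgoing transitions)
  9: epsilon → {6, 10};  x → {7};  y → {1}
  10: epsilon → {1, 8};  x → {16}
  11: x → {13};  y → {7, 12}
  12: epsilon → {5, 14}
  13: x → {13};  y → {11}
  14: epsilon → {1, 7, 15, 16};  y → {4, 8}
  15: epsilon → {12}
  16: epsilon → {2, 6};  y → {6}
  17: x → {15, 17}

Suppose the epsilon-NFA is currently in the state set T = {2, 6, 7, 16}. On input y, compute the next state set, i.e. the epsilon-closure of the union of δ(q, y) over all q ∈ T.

7 on y → {13, 14}.
16 on y → {6}.
No y-transition from 2, 6.
Union after reading y: {6, 13, 14}.
Now take the epsilon-closure:
From 14 via epsilon: add 1, 7, 15, 16.
From 15 via epsilon: add 12.
From 16 via epsilon: add 2.
From 12 via epsilon: add 5.
No new states can be added; the closed set is {1, 2, 5, 6, 7, 12, 13, 14, 15, 16}.

{1, 2, 5, 6, 7, 12, 13, 14, 15, 16}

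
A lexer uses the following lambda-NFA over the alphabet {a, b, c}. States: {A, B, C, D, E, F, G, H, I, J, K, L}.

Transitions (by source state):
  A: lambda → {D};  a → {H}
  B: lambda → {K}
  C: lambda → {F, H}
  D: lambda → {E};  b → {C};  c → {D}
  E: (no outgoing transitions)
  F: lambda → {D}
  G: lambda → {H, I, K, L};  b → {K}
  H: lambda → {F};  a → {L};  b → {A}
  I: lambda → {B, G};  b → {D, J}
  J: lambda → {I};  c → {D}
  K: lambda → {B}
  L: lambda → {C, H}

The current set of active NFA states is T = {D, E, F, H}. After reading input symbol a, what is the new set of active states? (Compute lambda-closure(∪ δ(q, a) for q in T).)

{C, D, E, F, H, L}

H on a → {L}.
No a-transition from D, E, F.
Union after reading a: {L}.
Now take the lambda-closure:
From L via lambda: add C, H.
From C via lambda: add F.
From F via lambda: add D.
From D via lambda: add E.
No new states can be added; the closed set is {C, D, E, F, H, L}.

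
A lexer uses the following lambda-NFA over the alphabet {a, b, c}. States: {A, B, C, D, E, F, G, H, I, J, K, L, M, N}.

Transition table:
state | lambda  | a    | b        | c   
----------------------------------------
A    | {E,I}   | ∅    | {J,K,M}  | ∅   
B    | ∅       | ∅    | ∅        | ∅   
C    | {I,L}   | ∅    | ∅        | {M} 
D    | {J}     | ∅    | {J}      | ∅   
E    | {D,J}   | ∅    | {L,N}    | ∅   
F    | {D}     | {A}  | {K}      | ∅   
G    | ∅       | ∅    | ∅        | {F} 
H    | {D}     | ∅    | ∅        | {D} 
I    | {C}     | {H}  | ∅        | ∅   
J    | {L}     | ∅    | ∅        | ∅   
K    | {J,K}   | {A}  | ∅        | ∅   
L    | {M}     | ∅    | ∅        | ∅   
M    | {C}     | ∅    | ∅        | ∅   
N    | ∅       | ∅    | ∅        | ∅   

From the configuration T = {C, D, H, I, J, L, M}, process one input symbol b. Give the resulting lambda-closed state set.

{C, I, J, L, M}

D on b → {J}.
No b-transition from C, H, I, J, L, M.
Union after reading b: {J}.
Now take the lambda-closure:
From J via lambda: add L.
From L via lambda: add M.
From M via lambda: add C.
From C via lambda: add I.
No new states can be added; the closed set is {C, I, J, L, M}.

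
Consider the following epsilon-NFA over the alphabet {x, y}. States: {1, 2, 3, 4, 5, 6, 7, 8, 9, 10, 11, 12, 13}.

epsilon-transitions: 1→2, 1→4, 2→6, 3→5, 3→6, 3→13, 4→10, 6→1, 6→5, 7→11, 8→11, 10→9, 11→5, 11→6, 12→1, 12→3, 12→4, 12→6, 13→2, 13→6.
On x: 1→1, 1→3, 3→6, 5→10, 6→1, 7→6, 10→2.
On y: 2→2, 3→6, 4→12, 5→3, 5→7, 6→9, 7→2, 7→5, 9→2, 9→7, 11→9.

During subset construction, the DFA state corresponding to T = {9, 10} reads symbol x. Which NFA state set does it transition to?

10 on x → {2}.
No x-transition from 9.
Union after reading x: {2}.
Now take the epsilon-closure:
From 2 via epsilon: add 6.
From 6 via epsilon: add 1, 5.
From 1 via epsilon: add 4.
From 4 via epsilon: add 10.
From 10 via epsilon: add 9.
No new states can be added; the closed set is {1, 2, 4, 5, 6, 9, 10}.

{1, 2, 4, 5, 6, 9, 10}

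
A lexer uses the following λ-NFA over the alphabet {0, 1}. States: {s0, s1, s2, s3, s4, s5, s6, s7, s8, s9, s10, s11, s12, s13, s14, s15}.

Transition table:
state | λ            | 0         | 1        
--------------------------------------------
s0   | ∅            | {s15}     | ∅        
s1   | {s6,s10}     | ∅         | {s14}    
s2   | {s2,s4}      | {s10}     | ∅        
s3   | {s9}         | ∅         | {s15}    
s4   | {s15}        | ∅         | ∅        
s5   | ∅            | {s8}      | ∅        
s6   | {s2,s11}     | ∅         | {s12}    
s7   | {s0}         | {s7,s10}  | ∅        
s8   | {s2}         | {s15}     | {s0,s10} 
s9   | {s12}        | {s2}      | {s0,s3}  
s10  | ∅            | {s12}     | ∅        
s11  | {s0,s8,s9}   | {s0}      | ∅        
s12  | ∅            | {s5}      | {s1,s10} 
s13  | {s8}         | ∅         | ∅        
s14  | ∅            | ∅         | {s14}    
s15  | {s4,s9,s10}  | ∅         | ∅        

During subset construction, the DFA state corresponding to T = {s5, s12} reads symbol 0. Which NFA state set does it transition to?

s5 on 0 → {s8}.
s12 on 0 → {s5}.
Union after reading 0: {s5, s8}.
Now take the λ-closure:
From s8 via λ: add s2.
From s2 via λ: add s4.
From s4 via λ: add s15.
From s15 via λ: add s9, s10.
From s9 via λ: add s12.
No new states can be added; the closed set is {s2, s4, s5, s8, s9, s10, s12, s15}.

{s2, s4, s5, s8, s9, s10, s12, s15}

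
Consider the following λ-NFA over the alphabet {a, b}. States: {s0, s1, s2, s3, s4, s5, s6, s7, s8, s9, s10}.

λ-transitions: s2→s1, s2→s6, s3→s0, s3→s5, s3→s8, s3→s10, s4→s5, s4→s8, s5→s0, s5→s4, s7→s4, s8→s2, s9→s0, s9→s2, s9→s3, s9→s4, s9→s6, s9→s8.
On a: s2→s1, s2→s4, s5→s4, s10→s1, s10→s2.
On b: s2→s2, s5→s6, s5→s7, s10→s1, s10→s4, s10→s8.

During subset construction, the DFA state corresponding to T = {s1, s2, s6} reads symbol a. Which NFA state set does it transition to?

s2 on a → {s1, s4}.
No a-transition from s1, s6.
Union after reading a: {s1, s4}.
Now take the λ-closure:
From s4 via λ: add s5, s8.
From s5 via λ: add s0.
From s8 via λ: add s2.
From s2 via λ: add s6.
No new states can be added; the closed set is {s0, s1, s2, s4, s5, s6, s8}.

{s0, s1, s2, s4, s5, s6, s8}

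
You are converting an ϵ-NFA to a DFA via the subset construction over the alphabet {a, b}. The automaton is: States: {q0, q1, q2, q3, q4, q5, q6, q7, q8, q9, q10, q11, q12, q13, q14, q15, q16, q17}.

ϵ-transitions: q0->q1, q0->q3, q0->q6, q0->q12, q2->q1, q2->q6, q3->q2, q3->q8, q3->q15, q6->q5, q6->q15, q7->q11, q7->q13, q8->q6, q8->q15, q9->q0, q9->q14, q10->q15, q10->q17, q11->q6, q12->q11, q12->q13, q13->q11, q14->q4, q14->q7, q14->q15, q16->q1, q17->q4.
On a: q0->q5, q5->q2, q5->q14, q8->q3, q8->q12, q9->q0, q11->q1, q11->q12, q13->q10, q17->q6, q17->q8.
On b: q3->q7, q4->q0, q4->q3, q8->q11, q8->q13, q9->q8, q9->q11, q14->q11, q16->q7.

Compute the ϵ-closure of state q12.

Start with {q12}.
From q12 via ϵ: add q11, q13.
From q11 via ϵ: add q6.
From q6 via ϵ: add q5, q15.
No new states can be added; the closed set is {q5, q6, q11, q12, q13, q15}.

{q5, q6, q11, q12, q13, q15}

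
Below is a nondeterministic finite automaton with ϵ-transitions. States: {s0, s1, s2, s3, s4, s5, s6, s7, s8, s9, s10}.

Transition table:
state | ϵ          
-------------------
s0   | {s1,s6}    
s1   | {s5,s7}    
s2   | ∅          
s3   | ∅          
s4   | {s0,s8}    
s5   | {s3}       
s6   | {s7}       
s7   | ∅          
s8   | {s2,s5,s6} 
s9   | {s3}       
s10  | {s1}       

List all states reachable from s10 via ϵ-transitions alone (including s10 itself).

{s1, s3, s5, s7, s10}

Start with {s10}.
From s10 via ϵ: add s1.
From s1 via ϵ: add s5, s7.
From s5 via ϵ: add s3.
No new states can be added; the closed set is {s1, s3, s5, s7, s10}.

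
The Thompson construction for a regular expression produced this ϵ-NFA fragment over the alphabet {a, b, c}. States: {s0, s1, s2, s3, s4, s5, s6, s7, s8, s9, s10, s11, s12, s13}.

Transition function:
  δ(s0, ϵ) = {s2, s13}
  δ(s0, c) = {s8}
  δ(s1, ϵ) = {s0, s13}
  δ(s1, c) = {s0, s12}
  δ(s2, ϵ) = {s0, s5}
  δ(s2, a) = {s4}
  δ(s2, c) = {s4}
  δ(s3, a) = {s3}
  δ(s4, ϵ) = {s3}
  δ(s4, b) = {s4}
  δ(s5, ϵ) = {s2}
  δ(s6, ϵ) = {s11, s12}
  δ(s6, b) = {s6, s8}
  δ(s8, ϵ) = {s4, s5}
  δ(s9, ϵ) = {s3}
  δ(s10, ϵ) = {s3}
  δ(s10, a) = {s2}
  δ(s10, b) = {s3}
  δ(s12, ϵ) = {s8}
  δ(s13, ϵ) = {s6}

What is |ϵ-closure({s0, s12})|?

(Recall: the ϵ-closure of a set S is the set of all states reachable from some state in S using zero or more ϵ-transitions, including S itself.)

10

Start with {s0, s12}.
From s0 via ϵ: add s2, s13.
From s12 via ϵ: add s8.
From s2 via ϵ: add s5.
From s8 via ϵ: add s4.
From s13 via ϵ: add s6.
From s4 via ϵ: add s3.
From s6 via ϵ: add s11.
ϵ-closure = {s0, s2, s3, s4, s5, s6, s8, s11, s12, s13}, which has 10 states.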